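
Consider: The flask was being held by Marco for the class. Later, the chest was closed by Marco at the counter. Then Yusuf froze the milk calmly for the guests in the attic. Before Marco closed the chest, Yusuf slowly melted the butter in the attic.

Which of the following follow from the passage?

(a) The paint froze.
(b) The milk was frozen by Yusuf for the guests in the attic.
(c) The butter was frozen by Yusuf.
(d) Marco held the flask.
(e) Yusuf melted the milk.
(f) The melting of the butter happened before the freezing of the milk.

(a) Not entailed — the milk is what froze, not the paint.
(b) Entailed — every conjunct here is already in the original freezing event.
(c) Not entailed — Yusuf froze the milk, not the butter; the butter belongs to the melting event.
(d) Entailed — 'hold' is an activity; 'was holding' entails that some holding happened, so 'held' holds.
(e) Not entailed — Yusuf melted the butter, not the milk; the milk belongs to the freezing event.
(f) Entailed — the narrative places the melting before the freezing.

(b), (d), (f)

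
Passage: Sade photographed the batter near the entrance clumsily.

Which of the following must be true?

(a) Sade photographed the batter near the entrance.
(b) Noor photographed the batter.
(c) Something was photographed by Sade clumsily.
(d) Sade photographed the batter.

(a), (c), (d)

(a) Entailed — dropping 'clumsily' leaves a sub-description the original still satisfies.
(b) Not entailed — the passage has Sade photographing the batter, not Noor.
(c) Entailed — this follows by dropping conjuncts from the photographing event's description.
(d) Entailed — the original entails any weakening of itself; this just drops 'near the entrance', 'clumsily'.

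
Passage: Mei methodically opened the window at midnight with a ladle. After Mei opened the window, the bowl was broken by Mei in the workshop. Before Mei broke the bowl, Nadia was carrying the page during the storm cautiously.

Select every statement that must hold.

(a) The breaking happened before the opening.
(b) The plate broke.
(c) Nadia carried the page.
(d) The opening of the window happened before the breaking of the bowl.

(c), (d)

(a) Not entailed — the narrative places the opening before the breaking, not after.
(b) Not entailed — the bowl is what broke, not the plate.
(c) Entailed — 'carry' is an activity; 'was carrying' entails that some carrying happened, so 'carried' holds.
(d) Entailed — the narrative places the opening before the breaking.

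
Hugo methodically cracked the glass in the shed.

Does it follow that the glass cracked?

'Hugo cracked the glass' is the causative; it entails the inchoative 'the glass cracked'.

yes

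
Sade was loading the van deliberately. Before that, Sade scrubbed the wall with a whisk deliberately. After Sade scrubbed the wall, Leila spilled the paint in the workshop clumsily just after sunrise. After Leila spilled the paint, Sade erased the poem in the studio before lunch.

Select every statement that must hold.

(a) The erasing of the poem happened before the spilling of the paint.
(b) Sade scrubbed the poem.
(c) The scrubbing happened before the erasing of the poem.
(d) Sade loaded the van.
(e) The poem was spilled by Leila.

(c)

(a) Not entailed — the narrative places the spilling before the erasing, not after.
(b) Not entailed — Sade scrubbed the wall, not the poem; the poem belongs to the erasing event.
(c) Entailed — the narrative places the scrubbing before the erasing.
(d) Not entailed — 'was loading' is progressive on an accomplishment; it does not entail the completed 'loaded'.
(e) Not entailed — Leila spilled the paint, not the poem; the poem belongs to the erasing event.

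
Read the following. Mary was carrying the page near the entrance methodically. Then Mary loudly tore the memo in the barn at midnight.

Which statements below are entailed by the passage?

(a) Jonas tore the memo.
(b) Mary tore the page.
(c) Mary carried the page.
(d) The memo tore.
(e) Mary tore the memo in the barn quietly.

(c), (d)

(a) Not entailed — the passage has Mary tearing the memo, not Jonas.
(b) Not entailed — Mary tore the memo, not the page; the page belongs to the carrying event.
(c) Entailed — 'carry' is an activity; 'was carrying' entails that some carrying happened, so 'carried' holds.
(d) Entailed — 'Mary tore the memo' is causative; it entails the inchoative 'the memo tore'.
(e) Not entailed — 'quietly' adds a manner not in (and inconsistent with) the original.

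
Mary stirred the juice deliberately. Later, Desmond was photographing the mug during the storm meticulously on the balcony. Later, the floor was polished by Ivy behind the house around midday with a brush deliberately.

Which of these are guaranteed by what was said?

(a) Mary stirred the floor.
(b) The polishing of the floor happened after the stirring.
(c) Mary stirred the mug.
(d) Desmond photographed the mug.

(b)

(a) Not entailed — Mary stirred the juice, not the floor; the floor belongs to the polishing event.
(b) Entailed — the narrative places the stirring before the polishing.
(c) Not entailed — Mary stirred the juice, not the mug; the mug belongs to the photographing event.
(d) Not entailed — 'was photographing' is progressive on an accomplishment; it does not entail the completed 'photographed'.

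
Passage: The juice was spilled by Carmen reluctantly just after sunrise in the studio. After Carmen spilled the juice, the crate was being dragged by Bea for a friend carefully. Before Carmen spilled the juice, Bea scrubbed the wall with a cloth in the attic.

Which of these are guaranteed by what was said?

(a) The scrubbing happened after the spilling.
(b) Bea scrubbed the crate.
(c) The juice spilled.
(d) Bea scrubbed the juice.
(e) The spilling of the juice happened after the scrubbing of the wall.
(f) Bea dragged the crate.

(a) Not entailed — the narrative places the scrubbing before the spilling, not after.
(b) Not entailed — Bea scrubbed the wall, not the crate; the crate belongs to the dragging event.
(c) Entailed — 'Carmen spilled the juice' is causative; it entails the inchoative 'the juice spilled'.
(d) Not entailed — Bea scrubbed the wall, not the juice; the juice belongs to the spilling event.
(e) Entailed — the narrative places the scrubbing before the spilling.
(f) Entailed — 'drag' is an activity; 'was dragging' entails that some dragging happened, so 'dragged' holds.

(c), (e), (f)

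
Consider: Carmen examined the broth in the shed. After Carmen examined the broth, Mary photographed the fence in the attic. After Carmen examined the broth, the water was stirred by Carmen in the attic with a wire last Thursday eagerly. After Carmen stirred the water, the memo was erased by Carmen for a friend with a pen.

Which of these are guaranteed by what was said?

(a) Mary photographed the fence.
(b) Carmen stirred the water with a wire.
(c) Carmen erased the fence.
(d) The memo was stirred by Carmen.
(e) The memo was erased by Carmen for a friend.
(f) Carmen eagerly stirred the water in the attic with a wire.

(a), (b), (e), (f)

(a) Entailed — every conjunct here is already in the original photographing event.
(b) Entailed — every conjunct here is already in the original stirring event.
(c) Not entailed — Carmen erased the memo, not the fence; the fence belongs to the photographing event.
(d) Not entailed — Carmen stirred the water, not the memo; the memo belongs to the erasing event.
(e) Entailed — the original entails any weakening of itself; this just drops 'with a pen'.
(f) Entailed — this follows by dropping conjuncts from the stirring event's description.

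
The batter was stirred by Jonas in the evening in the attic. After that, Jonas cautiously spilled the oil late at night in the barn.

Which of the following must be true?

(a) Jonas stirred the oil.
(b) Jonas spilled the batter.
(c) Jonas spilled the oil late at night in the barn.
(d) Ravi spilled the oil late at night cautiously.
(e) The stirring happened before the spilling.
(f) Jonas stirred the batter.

(a) Not entailed — Jonas stirred the batter, not the oil; the oil belongs to the spilling event.
(b) Not entailed — Jonas spilled the oil, not the batter; the batter belongs to the stirring event.
(c) Entailed — this follows by dropping conjuncts from the spilling event's description.
(d) Not entailed — the passage has Jonas spilling the oil, not Ravi.
(e) Entailed — the narrative places the stirring before the spilling.
(f) Entailed — every conjunct here is already in the original stirring event.

(c), (e), (f)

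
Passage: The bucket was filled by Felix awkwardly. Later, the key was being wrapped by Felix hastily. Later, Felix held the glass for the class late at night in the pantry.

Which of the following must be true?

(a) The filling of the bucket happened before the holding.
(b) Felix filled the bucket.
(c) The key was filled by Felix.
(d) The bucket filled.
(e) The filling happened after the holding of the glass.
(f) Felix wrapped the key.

(a) Entailed — the narrative places the filling before the holding.
(b) Entailed — the original entails any weakening of itself; this just drops 'awkwardly'.
(c) Not entailed — Felix filled the bucket, not the key; the key belongs to the wrapping event.
(d) Entailed — 'Felix filled the bucket' is causative; it entails the inchoative 'the bucket filled'.
(e) Not entailed — the narrative places the filling before the holding, not after.
(f) Not entailed — 'was wrapping' is progressive on an accomplishment; it does not entail the completed 'wrapped'.

(a), (b), (d)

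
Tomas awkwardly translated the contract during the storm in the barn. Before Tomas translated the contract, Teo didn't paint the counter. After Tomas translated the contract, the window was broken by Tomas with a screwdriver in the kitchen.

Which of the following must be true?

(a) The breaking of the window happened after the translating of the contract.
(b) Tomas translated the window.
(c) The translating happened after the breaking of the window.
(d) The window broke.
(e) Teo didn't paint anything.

(a), (d)

(a) Entailed — the narrative places the translating before the breaking.
(b) Not entailed — Tomas translated the contract, not the window; the window belongs to the breaking event.
(c) Not entailed — the narrative places the translating before the breaking, not after.
(d) Entailed — 'Tomas broke the window' is causative; it entails the inchoative 'the window broke'.
(e) Not entailed — the original only denies this specific event; Teo may have painted something else.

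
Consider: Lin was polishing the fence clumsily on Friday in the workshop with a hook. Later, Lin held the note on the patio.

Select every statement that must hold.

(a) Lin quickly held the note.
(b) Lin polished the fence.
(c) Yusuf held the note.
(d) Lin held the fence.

(b)

(a) Not entailed — 'quickly' adds information not in the original event.
(b) Entailed — 'polish' is an activity; 'was polishing' entails that some polishing happened, so 'polished' holds.
(c) Not entailed — the passage has Lin holding the note, not Yusuf.
(d) Not entailed — Lin held the note, not the fence; the fence belongs to the polishing event.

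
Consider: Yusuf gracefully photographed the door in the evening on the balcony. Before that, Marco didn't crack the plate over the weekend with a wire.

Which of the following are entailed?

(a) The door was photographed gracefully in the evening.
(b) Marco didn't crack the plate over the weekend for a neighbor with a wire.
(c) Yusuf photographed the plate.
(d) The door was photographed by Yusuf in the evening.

(a), (b), (d)

(a) Entailed — every conjunct here is already in the original photographing event.
(b) Entailed — under negation, adding a further restriction is entailed: if no such cracking event occurred, none occurred for a neighbor either.
(c) Not entailed — Yusuf photographed the door, not the plate; the plate belongs to the cracking event.
(d) Entailed — the original entails any weakening of itself; this just drops 'on the balcony', 'gracefully'.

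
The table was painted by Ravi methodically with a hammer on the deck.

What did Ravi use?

'with a hammer' marks the instrument of the painting event.

a hammer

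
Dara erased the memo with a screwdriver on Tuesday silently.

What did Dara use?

a screwdriver

'with a screwdriver' marks the instrument of the erasing event.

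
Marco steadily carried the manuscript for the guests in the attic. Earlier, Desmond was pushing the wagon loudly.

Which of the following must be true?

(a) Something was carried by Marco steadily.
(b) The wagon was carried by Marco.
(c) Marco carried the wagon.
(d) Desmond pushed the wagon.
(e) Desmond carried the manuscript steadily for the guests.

(a), (d)

(a) Entailed — dropping 'for the guests', 'in the attic' and generalizing the patient leaves a sub-description the original still satisfies.
(b) Not entailed — Marco carried the manuscript, not the wagon; the wagon belongs to the pushing event.
(c) Not entailed — Marco carried the manuscript, not the wagon; the wagon belongs to the pushing event.
(d) Entailed — 'push' is an activity; 'was pushing' entails that some pushing happened, so 'pushed' holds.
(e) Not entailed — the passage has Marco carrying the manuscript, not Desmond.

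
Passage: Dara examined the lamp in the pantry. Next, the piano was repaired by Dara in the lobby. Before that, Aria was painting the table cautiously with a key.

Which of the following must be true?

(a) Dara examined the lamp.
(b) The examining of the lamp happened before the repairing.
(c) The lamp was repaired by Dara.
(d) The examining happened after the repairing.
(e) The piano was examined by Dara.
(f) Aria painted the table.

(a), (b)

(a) Entailed — dropping 'in the pantry' leaves a sub-description the original still satisfies.
(b) Entailed — the narrative places the examining before the repairing.
(c) Not entailed — Dara repaired the piano, not the lamp; the lamp belongs to the examining event.
(d) Not entailed — the narrative places the examining before the repairing, not after.
(e) Not entailed — Dara examined the lamp, not the piano; the piano belongs to the repairing event.
(f) Not entailed — 'was painting' is progressive on an accomplishment; it does not entail the completed 'painted'.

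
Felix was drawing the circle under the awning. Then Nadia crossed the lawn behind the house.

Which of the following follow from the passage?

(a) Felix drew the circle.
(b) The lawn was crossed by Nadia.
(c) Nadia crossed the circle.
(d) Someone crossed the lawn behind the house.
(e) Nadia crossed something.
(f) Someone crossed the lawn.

(a) Not entailed — 'was drawing' is progressive on an accomplishment; it does not entail the completed 'drew'.
(b) Entailed — the original entails any weakening of itself; this just drops 'behind the house'.
(c) Not entailed — Nadia crossed the lawn, not the circle; the circle belongs to the drawing event.
(d) Entailed — generalizing the agent leaves a sub-description the original still satisfies.
(e) Entailed — this follows by dropping conjuncts from the crossing event's description.
(f) Entailed — dropping 'behind the house' and generalizing the agent leaves a sub-description the original still satisfies.

(b), (d), (e), (f)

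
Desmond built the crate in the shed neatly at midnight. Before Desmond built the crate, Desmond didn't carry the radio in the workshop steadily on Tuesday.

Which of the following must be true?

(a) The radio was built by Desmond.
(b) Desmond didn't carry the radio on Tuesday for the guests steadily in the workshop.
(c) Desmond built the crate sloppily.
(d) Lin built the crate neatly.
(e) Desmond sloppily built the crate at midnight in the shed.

(b)

(a) Not entailed — Desmond built the crate, not the radio; the radio belongs to the carrying event.
(b) Entailed — under negation, adding a further restriction is entailed: if no such carrying event occurred, none occurred for the guests either.
(c) Not entailed — 'sloppily' adds a manner not in (and inconsistent with) the original.
(d) Not entailed — the passage has Desmond building the crate, not Lin.
(e) Not entailed — 'sloppily' adds a manner not in (and inconsistent with) the original.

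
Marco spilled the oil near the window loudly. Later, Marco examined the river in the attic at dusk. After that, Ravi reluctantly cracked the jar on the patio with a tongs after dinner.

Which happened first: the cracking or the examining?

The connectives place the examining before the cracking.

the examining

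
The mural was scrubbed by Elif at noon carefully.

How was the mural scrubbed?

carefully

'carefully' marks the manner of the scrubbing event.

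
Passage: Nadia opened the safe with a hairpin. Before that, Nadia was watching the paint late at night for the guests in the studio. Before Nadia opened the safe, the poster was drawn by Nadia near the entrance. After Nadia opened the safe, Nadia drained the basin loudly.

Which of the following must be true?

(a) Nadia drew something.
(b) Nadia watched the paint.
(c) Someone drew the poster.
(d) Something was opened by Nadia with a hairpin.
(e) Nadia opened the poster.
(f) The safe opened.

(a), (b), (c), (d), (f)

(a) Entailed — every conjunct here is already in the original drawing event.
(b) Entailed — 'watch' is an activity; 'was watching' entails that some watching happened, so 'watched' holds.
(c) Entailed — every conjunct here is already in the original drawing event.
(d) Entailed — every conjunct here is already in the original opening event.
(e) Not entailed — Nadia opened the safe, not the poster; the poster belongs to the drawing event.
(f) Entailed — 'Nadia opened the safe' is causative; it entails the inchoative 'the safe opened'.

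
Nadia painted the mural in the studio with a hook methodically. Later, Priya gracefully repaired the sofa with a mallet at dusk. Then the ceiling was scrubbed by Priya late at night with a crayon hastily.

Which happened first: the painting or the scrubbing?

The connectives place the painting before the scrubbing.

the painting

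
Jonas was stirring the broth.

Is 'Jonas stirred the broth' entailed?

yes

'stir' is atelic; if Jonas was stirring the broth, then Jonas stirred the broth (for some time).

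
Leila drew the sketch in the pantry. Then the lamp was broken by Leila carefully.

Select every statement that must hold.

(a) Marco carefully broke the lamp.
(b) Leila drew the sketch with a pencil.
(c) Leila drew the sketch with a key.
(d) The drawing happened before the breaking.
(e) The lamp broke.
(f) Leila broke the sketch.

(d), (e)

(a) Not entailed — the passage has Leila breaking the lamp, not Marco.
(b) Not entailed — 'with a pencil' adds information not in the original event.
(c) Not entailed — 'with a key' adds information not in the original event.
(d) Entailed — the narrative places the drawing before the breaking.
(e) Entailed — 'Leila broke the lamp' is causative; it entails the inchoative 'the lamp broke'.
(f) Not entailed — Leila broke the lamp, not the sketch; the sketch belongs to the drawing event.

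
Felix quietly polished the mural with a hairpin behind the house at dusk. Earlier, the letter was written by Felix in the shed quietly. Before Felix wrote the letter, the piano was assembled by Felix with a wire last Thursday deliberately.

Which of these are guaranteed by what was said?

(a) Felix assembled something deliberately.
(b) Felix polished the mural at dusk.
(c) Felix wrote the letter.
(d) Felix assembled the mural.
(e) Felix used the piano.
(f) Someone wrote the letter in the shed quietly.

(a), (b), (c), (f)

(a) Entailed — every conjunct here is already in the original assembling event.
(b) Entailed — every conjunct here is already in the original polishing event.
(c) Entailed — every conjunct here is already in the original writing event.
(d) Not entailed — Felix assembled the piano, not the mural; the mural belongs to the polishing event.
(e) Not entailed — the piano is the patient, not an instrument — Felix used a wire.
(f) Entailed — every conjunct here is already in the original writing event.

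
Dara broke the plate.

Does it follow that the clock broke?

Nothing is said about any clock; only the plate is affected.

no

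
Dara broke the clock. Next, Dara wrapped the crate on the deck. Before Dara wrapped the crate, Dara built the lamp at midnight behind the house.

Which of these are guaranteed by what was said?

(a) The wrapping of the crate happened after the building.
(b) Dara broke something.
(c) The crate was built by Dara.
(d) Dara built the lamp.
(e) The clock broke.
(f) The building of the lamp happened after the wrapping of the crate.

(a) Entailed — the narrative places the building before the wrapping.
(b) Entailed — this follows by dropping conjuncts from the breaking event's description.
(c) Not entailed — Dara built the lamp, not the crate; the crate belongs to the wrapping event.
(d) Entailed — every conjunct here is already in the original building event.
(e) Entailed — 'Dara broke the clock' is causative; it entails the inchoative 'the clock broke'.
(f) Not entailed — the narrative places the building before the wrapping, not after.

(a), (b), (d), (e)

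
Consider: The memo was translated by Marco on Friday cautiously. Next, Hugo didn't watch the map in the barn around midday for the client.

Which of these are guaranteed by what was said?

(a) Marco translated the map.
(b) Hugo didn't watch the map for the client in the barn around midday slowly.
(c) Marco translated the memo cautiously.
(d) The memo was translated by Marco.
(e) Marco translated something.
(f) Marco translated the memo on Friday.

(a) Not entailed — Marco translated the memo, not the map; the map belongs to the watching event.
(b) Entailed — under negation, adding a further restriction is entailed: if no such watching event occurred, none occurred slowly either.
(c) Entailed — every conjunct here is already in the original translating event.
(d) Entailed — every conjunct here is already in the original translating event.
(e) Entailed — every conjunct here is already in the original translating event.
(f) Entailed — the original entails any weakening of itself; this just drops 'cautiously'.

(b), (c), (d), (e), (f)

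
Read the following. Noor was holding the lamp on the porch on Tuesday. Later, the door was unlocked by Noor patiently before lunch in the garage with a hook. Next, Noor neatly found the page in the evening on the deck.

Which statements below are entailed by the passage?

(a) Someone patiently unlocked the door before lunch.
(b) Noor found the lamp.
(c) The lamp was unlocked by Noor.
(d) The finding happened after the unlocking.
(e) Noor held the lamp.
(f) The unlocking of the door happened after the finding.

(a) Entailed — dropping 'in the garage', 'with a hook' and generalizing the agent leaves a sub-description the original still satisfies.
(b) Not entailed — Noor found the page, not the lamp; the lamp belongs to the holding event.
(c) Not entailed — Noor unlocked the door, not the lamp; the lamp belongs to the holding event.
(d) Entailed — the narrative places the unlocking before the finding.
(e) Entailed — 'hold' is an activity; 'was holding' entails that some holding happened, so 'held' holds.
(f) Not entailed — the narrative places the unlocking before the finding, not after.

(a), (d), (e)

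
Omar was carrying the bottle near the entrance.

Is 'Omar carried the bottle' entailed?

yes

'carry' is atelic; if Omar was carrying the bottle, then Omar carried the bottle (for some time).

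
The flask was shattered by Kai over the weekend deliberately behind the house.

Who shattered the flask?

Kai

'Kai' marks the agent of the shattering event.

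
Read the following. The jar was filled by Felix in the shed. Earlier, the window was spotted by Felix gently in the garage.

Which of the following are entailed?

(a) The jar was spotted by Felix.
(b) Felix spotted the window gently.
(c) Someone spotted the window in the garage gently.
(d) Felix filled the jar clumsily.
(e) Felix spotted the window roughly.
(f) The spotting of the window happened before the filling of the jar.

(b), (c), (f)

(a) Not entailed — Felix spotted the window, not the jar; the jar belongs to the filling event.
(b) Entailed — this follows by dropping conjuncts from the spotting event's description.
(c) Entailed — this follows by dropping conjuncts from the spotting event's description.
(d) Not entailed — 'clumsily' adds information not in the original event.
(e) Not entailed — 'roughly' adds a manner not in (and inconsistent with) the original.
(f) Entailed — the narrative places the spotting before the filling.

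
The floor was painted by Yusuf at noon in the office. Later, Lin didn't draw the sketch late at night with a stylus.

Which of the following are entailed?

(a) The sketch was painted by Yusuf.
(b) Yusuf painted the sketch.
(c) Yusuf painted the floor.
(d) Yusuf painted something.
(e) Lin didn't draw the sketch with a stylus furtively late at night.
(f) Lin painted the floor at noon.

(c), (d), (e)

(a) Not entailed — Yusuf painted the floor, not the sketch; the sketch belongs to the drawing event.
(b) Not entailed — Yusuf painted the floor, not the sketch; the sketch belongs to the drawing event.
(c) Entailed — this follows by dropping conjuncts from the painting event's description.
(d) Entailed — this follows by dropping conjuncts from the painting event's description.
(e) Entailed — under negation, adding a further restriction is entailed: if no such drawing event occurred, none occurred furtively either.
(f) Not entailed — the passage has Yusuf painting the floor, not Lin.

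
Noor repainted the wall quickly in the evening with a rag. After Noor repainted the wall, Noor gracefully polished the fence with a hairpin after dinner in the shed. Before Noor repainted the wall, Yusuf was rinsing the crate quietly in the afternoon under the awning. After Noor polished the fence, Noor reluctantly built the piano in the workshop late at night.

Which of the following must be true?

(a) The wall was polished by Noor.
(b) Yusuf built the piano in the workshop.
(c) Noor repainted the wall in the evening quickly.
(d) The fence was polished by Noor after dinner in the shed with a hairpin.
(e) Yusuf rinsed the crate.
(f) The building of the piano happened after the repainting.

(a) Not entailed — Noor polished the fence, not the wall; the wall belongs to the repainting event.
(b) Not entailed — the passage has Noor building the piano, not Yusuf.
(c) Entailed — the original entails any weakening of itself; this just drops 'with a rag'.
(d) Entailed — every conjunct here is already in the original polishing event.
(e) Entailed — 'rinse' is an activity; 'was rinsing' entails that some rinsing happened, so 'rinsed' holds.
(f) Entailed — the narrative places the repainting before the building.

(c), (d), (e), (f)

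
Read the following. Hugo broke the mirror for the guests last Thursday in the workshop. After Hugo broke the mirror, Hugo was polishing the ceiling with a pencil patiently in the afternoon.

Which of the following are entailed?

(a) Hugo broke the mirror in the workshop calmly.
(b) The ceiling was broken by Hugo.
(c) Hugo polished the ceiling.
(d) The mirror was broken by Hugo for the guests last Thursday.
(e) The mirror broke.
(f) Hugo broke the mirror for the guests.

(a) Not entailed — 'calmly' adds information not in the original event.
(b) Not entailed — Hugo broke the mirror, not the ceiling; the ceiling belongs to the polishing event.
(c) Entailed — 'polish' is an activity; 'was polishing' entails that some polishing happened, so 'polished' holds.
(d) Entailed — dropping 'in the workshop' leaves a sub-description the original still satisfies.
(e) Entailed — 'Hugo broke the mirror' is causative; it entails the inchoative 'the mirror broke'.
(f) Entailed — the original entails any weakening of itself; this just drops 'in the workshop', 'last Thursday'.

(c), (d), (e), (f)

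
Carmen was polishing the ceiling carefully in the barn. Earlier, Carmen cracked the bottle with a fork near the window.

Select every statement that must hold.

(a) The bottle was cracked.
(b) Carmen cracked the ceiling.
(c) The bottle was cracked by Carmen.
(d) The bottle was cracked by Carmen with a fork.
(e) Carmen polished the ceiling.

(a) Entailed — this follows by dropping conjuncts from the cracking event's description.
(b) Not entailed — Carmen cracked the bottle, not the ceiling; the ceiling belongs to the polishing event.
(c) Entailed — the original entails any weakening of itself; this just drops 'with a fork', 'near the window'.
(d) Entailed — every conjunct here is already in the original cracking event.
(e) Entailed — 'polish' is an activity; 'was polishing' entails that some polishing happened, so 'polished' holds.

(a), (c), (d), (e)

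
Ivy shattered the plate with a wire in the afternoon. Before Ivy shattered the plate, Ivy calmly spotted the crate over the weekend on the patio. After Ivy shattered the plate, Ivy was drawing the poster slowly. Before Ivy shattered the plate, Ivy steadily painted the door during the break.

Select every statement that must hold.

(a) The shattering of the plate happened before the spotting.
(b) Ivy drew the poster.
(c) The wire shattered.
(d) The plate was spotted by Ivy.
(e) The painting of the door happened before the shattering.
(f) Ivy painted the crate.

(a) Not entailed — the narrative places the spotting before the shattering, not after.
(b) Not entailed — 'was drawing' is progressive on an accomplishment; it does not entail the completed 'drew'.
(c) Not entailed — the plate is what shattered, not the wire.
(d) Not entailed — Ivy spotted the crate, not the plate; the plate belongs to the shattering event.
(e) Entailed — the narrative places the painting before the shattering.
(f) Not entailed — Ivy painted the door, not the crate; the crate belongs to the spotting event.

(e)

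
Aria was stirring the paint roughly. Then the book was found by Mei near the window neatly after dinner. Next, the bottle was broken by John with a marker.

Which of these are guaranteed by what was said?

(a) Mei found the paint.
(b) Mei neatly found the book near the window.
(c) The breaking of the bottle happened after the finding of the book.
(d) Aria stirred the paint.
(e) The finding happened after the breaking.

(a) Not entailed — Mei found the book, not the paint; the paint belongs to the stirring event.
(b) Entailed — dropping 'after dinner' leaves a sub-description the original still satisfies.
(c) Entailed — the narrative places the finding before the breaking.
(d) Entailed — 'stir' is an activity; 'was stirring' entails that some stirring happened, so 'stirred' holds.
(e) Not entailed — the narrative places the finding before the breaking, not after.

(b), (c), (d)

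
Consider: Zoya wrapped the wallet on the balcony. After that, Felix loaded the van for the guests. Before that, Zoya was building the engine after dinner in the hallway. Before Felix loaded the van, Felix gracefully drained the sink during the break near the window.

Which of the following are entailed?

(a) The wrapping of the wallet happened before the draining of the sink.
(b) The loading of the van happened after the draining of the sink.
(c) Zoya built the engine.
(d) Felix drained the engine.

(a) Not entailed — the narrative doesn't order the wrapping relative to the draining.
(b) Entailed — the narrative places the draining before the loading.
(c) Not entailed — 'was building' is progressive on an accomplishment; it does not entail the completed 'built'.
(d) Not entailed — Felix drained the sink, not the engine; the engine belongs to the building event.

(b)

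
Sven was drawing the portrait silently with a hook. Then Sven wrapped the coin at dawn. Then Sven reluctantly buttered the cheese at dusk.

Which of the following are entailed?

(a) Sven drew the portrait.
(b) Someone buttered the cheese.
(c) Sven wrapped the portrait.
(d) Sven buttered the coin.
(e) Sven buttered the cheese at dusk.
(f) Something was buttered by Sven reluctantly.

(a) Not entailed — 'was drawing' is progressive on an accomplishment; it does not entail the completed 'drew'.
(b) Entailed — every conjunct here is already in the original buttering event.
(c) Not entailed — Sven wrapped the coin, not the portrait; the portrait belongs to the drawing event.
(d) Not entailed — Sven buttered the cheese, not the coin; the coin belongs to the wrapping event.
(e) Entailed — dropping 'reluctantly' leaves a sub-description the original still satisfies.
(f) Entailed — every conjunct here is already in the original buttering event.

(b), (e), (f)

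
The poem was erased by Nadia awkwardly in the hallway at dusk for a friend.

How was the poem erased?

'awkwardly' marks the manner of the erasing event.

awkwardly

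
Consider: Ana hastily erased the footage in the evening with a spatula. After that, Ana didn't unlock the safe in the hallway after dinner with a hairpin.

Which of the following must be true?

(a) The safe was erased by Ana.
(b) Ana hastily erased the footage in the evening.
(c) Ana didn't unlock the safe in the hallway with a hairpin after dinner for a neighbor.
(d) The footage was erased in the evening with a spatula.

(b), (c), (d)

(a) Not entailed — Ana erased the footage, not the safe; the safe belongs to the unlocking event.
(b) Entailed — dropping 'with a spatula' leaves a sub-description the original still satisfies.
(c) Entailed — under negation, adding a further restriction is entailed: if no such unlocking event occurred, none occurred for a neighbor either.
(d) Entailed — this follows by dropping conjuncts from the erasing event's description.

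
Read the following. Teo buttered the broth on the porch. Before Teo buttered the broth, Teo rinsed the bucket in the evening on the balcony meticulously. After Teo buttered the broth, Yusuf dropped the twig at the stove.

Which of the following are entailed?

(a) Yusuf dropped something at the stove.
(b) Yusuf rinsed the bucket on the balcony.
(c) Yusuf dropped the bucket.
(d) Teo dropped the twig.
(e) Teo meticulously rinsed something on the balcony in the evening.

(a) Entailed — generalizing the patient leaves a sub-description the original still satisfies.
(b) Not entailed — the passage has Teo rinsing the bucket, not Yusuf.
(c) Not entailed — Yusuf dropped the twig, not the bucket; the bucket belongs to the rinsing event.
(d) Not entailed — the passage has Yusuf dropping the twig, not Teo.
(e) Entailed — the original entails any weakening of itself; this just generalizes the patient.

(a), (e)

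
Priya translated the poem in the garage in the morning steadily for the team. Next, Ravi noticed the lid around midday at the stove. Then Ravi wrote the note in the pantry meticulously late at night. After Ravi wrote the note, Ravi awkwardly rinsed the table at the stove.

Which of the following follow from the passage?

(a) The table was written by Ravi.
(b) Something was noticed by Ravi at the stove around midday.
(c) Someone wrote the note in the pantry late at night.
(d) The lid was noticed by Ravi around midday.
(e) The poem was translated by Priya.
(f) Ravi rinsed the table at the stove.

(b), (c), (d), (e), (f)

(a) Not entailed — Ravi wrote the note, not the table; the table belongs to the rinsing event.
(b) Entailed — this follows by dropping conjuncts from the noticing event's description.
(c) Entailed — dropping 'meticulously' and generalizing the agent leaves a sub-description the original still satisfies.
(d) Entailed — dropping 'at the stove' leaves a sub-description the original still satisfies.
(e) Entailed — this follows by dropping conjuncts from the translating event's description.
(f) Entailed — every conjunct here is already in the original rinsing event.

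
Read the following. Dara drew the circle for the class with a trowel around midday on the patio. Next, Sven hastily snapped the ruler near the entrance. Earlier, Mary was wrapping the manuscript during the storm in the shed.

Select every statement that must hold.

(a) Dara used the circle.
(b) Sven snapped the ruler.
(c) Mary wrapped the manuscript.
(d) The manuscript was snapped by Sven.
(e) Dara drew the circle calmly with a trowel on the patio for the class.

(b)

(a) Not entailed — the circle is the patient, not an instrument — Dara used a trowel.
(b) Entailed — this follows by dropping conjuncts from the snapping event's description.
(c) Not entailed — 'was wrapping' is progressive on an accomplishment; it does not entail the completed 'wrapped'.
(d) Not entailed — Sven snapped the ruler, not the manuscript; the manuscript belongs to the wrapping event.
(e) Not entailed — 'calmly' adds information not in the original event.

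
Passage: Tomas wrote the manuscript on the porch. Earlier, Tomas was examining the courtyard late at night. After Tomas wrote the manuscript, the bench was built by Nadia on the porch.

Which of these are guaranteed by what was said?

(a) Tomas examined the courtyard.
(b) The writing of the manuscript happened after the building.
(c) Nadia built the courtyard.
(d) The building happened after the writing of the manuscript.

(a) Entailed — 'examine' is an activity; 'was examining' entails that some examining happened, so 'examined' holds.
(b) Not entailed — the narrative places the writing before the building, not after.
(c) Not entailed — Nadia built the bench, not the courtyard; the courtyard belongs to the examining event.
(d) Entailed — the narrative places the writing before the building.

(a), (d)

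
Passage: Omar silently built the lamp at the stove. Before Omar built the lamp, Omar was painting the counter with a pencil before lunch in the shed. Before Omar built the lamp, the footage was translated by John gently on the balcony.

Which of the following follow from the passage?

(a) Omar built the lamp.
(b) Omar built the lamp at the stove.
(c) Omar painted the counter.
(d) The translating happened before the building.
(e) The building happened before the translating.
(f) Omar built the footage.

(a) Entailed — dropping 'at the stove', 'silently' leaves a sub-description the original still satisfies.
(b) Entailed — dropping 'silently' leaves a sub-description the original still satisfies.
(c) Not entailed — 'was painting' is progressive on an accomplishment; it does not entail the completed 'painted'.
(d) Entailed — the narrative places the translating before the building.
(e) Not entailed — the narrative places the translating before the building, not after.
(f) Not entailed — Omar built the lamp, not the footage; the footage belongs to the translating event.

(a), (b), (d)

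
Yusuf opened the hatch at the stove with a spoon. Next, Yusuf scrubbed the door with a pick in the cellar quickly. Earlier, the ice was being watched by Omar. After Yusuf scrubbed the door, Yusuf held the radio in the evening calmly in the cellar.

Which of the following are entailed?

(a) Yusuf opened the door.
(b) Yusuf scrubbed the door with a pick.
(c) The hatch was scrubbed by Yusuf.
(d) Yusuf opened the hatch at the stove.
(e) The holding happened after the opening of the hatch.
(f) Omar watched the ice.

(b), (d), (e), (f)

(a) Not entailed — Yusuf opened the hatch, not the door; the door belongs to the scrubbing event.
(b) Entailed — the original entails any weakening of itself; this just drops 'quickly', 'in the cellar'.
(c) Not entailed — Yusuf scrubbed the door, not the hatch; the hatch belongs to the opening event.
(d) Entailed — dropping 'with a spoon' leaves a sub-description the original still satisfies.
(e) Entailed — the narrative places the opening before the holding.
(f) Entailed — 'watch' is an activity; 'was watching' entails that some watching happened, so 'watched' holds.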